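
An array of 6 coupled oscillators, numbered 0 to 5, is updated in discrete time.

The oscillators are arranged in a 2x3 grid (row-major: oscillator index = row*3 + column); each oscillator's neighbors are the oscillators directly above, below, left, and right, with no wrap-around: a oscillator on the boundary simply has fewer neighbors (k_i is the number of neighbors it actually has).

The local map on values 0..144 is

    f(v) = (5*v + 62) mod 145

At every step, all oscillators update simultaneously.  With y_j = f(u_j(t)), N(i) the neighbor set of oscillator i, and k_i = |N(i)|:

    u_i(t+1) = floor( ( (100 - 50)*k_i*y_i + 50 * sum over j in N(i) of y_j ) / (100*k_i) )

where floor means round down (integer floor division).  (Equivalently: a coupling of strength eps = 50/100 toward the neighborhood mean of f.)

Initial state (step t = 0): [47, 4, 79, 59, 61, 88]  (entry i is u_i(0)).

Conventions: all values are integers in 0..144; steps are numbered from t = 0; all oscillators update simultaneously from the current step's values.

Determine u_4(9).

Answer: u_4(9) = 76

Derivation:
t=0: [47, 4, 79, 59, 61, 88]
t=1: [40, 58, 48, 54, 74, 58]
t=2: [84, 76, 37, 85, 98, 69]
t=3: [38, 47, 82, 67, 87, 113]
t=4: [82, 37, 32, 95, 57, 48]
t=5: [69, 79, 67, 74, 64, 39]
t=6: [99, 63, 87, 123, 92, 105]
t=7: [107, 88, 54, 100, 75, 40]
t=8: [57, 43, 67, 68, 52, 69]
t=9: [89, 98, 115, 78, 76, 93]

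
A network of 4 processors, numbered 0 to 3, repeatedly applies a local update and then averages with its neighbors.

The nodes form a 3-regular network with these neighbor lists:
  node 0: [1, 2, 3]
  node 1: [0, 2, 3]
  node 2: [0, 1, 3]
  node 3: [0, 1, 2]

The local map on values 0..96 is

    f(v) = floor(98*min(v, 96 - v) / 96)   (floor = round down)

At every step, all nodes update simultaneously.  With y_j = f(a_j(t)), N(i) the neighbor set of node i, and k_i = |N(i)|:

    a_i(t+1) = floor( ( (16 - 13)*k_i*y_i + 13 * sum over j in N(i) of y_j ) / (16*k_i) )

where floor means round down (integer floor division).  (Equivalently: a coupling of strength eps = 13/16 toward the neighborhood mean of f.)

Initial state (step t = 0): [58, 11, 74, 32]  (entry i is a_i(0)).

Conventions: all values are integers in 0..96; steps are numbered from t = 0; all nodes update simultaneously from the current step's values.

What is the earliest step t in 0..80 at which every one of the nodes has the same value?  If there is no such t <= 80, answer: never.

Simulating step by step:
t=0: [58, 11, 74, 32]  (not all equal)
t=1: [24, 26, 26, 25]  (not all equal)
t=2: [25, 25, 25, 25]  (all equal)

Answer: 2
Key observation: Synchronization is absorbing here: once all nodes are equal they stay equal, and step 2 is the first all-equal step.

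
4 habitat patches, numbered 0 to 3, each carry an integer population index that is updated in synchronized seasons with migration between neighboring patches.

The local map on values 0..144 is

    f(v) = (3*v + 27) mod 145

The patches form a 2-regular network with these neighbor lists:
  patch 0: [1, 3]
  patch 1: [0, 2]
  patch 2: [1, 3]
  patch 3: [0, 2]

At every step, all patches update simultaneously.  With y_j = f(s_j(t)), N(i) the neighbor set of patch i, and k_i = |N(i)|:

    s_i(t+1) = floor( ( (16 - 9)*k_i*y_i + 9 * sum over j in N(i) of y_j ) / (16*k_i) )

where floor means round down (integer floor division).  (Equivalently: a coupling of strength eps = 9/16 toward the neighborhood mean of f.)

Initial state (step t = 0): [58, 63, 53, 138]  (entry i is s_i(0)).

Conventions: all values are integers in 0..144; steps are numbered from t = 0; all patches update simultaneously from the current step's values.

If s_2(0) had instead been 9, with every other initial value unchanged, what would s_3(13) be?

Answer: s_3(13) = 89
Key observation: This trace re-runs the system from the modified initial state.

Derivation:
t=0: [58, 63, 9, 138]
t=1: [46, 62, 45, 33]
t=2: [63, 40, 62, 65]
t=3: [53, 39, 51, 72]
t=4: [86, 84, 83, 64]
t=5: [119, 134, 115, 108]
t=6: [97, 110, 92, 76]
t=7: [62, 40, 55, 59]
t=8: [46, 33, 37, 58]
t=9: [59, 99, 111, 68]
t=10: [59, 51, 64, 73]
t=11: [64, 52, 70, 81]
t=12: [78, 63, 86, 101]
t=13: [81, 103, 92, 89]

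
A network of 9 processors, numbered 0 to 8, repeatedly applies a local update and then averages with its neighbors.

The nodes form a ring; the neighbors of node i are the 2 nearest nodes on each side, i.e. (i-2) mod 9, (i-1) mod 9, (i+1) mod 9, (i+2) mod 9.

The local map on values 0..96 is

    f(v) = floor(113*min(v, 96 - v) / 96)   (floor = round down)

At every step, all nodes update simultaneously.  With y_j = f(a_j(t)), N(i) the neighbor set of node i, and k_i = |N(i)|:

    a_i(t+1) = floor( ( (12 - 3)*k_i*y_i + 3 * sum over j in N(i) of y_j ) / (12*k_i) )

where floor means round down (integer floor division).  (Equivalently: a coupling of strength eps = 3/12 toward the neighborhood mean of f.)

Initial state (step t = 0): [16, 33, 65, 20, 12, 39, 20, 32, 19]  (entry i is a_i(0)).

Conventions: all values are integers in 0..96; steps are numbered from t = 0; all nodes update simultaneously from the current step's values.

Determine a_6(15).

Simulating step by step:
t=0: [16, 33, 65, 20, 12, 39, 20, 32, 19]
t=1: [21, 34, 32, 25, 18, 39, 24, 34, 23]
t=2: [27, 37, 34, 30, 24, 41, 29, 37, 28]
t=3: [33, 40, 38, 36, 30, 44, 34, 41, 33]
t=4: [39, 45, 43, 42, 37, 48, 40, 46, 39]
t=5: [46, 50, 49, 49, 44, 54, 47, 52, 46]
t=6: [53, 54, 54, 54, 51, 50, 54, 51, 53]
t=7: [50, 49, 49, 49, 51, 53, 49, 51, 50]
t=8: [54, 54, 54, 54, 52, 50, 54, 52, 54]
t=9: [49, 49, 49, 49, 50, 53, 49, 50, 49]
t=10: [54, 55, 54, 54, 53, 51, 54, 53, 54]
t=11: [49, 48, 49, 49, 49, 51, 49, 49, 49]
t=12: [55, 55, 55, 54, 54, 52, 54, 54, 55]
t=13: [48, 48, 48, 49, 49, 50, 49, 49, 48]
t=14: [55, 55, 55, 55, 55, 54, 55, 55, 55]
t=15: [48, 48, 48, 48, 48, 48, 48, 48, 48]

Answer: a_6(15) = 48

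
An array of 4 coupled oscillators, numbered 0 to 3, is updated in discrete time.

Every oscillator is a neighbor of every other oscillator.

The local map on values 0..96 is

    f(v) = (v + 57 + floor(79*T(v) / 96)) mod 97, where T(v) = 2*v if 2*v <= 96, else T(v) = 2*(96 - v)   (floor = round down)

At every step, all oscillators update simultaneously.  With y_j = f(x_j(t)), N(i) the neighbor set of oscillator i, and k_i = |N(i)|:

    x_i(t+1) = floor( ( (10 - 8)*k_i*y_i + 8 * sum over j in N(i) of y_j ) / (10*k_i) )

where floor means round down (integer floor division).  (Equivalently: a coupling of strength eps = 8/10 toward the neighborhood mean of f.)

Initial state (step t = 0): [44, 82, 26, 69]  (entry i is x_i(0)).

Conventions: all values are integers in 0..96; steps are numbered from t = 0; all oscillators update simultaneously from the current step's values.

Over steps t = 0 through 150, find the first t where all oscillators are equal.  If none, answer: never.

Simulating step by step:
t=0: [44, 82, 26, 69]  (not all equal)
t=1: [59, 60, 62, 59]  (not all equal)
t=2: [78, 78, 78, 78]  (all equal)

Answer: 2
Key observation: Synchronization is absorbing here: once all oscillators are equal they stay equal, and step 2 is the first all-equal step.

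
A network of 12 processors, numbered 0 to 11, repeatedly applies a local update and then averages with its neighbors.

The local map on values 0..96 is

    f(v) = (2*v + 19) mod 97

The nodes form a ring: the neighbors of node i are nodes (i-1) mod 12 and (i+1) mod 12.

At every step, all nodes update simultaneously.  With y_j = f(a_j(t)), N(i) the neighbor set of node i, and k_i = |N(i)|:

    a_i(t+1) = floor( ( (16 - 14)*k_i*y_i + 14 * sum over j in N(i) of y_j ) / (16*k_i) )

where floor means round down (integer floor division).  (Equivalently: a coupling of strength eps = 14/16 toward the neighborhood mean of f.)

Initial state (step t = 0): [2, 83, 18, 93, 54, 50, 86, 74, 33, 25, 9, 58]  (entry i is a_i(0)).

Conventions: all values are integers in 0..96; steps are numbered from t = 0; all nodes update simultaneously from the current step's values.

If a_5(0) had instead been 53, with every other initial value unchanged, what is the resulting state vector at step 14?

Answer: [21, 75, 40, 52, 58, 32, 70, 62, 87, 56, 44, 52]
Key observation: This trace re-runs the system from the modified initial state.

Derivation:
t=0: [2, 83, 18, 93, 54, 53, 86, 74, 33, 25, 9, 58]
t=1: [58, 45, 50, 38, 20, 57, 54, 87, 71, 62, 51, 31]
t=2: [45, 27, 49, 47, 64, 43, 61, 53, 70, 44, 58, 37]
t=3: [74, 23, 41, 32, 16, 42, 21, 49, 24, 45, 49, 33]
t=4: [74, 40, 65, 34, 45, 49, 19, 58, 22, 39, 44, 50]
t=5: [19, 53, 45, 38, 48, 32, 32, 57, 24, 31, 10, 37]
t=6: [60, 33, 55, 25, 80, 54, 62, 70, 59, 56, 81, 53]
t=7: [54, 43, 71, 58, 53, 59, 46, 45, 47, 58, 37, 58]
t=8: [23, 42, 28, 45, 37, 23, 24, 14, 23, 52, 44, 58]
t=9: [27, 62, 17, 75, 45, 78, 57, 63, 40, 36, 29, 37]
t=10: [69, 60, 58, 37, 67, 30, 59, 22, 61, 45, 90, 77]
t=11: [59, 48, 63, 52, 82, 51, 67, 44, 38, 22, 39, 37]
t=12: [53, 40, 25, 61, 32, 65, 21, 67, 43, 49, 68, 29]
t=13: [38, 42, 28, 72, 52, 69, 54, 37, 34, 31, 49, 47]
t=14: [21, 75, 40, 52, 58, 32, 70, 62, 87, 56, 44, 52]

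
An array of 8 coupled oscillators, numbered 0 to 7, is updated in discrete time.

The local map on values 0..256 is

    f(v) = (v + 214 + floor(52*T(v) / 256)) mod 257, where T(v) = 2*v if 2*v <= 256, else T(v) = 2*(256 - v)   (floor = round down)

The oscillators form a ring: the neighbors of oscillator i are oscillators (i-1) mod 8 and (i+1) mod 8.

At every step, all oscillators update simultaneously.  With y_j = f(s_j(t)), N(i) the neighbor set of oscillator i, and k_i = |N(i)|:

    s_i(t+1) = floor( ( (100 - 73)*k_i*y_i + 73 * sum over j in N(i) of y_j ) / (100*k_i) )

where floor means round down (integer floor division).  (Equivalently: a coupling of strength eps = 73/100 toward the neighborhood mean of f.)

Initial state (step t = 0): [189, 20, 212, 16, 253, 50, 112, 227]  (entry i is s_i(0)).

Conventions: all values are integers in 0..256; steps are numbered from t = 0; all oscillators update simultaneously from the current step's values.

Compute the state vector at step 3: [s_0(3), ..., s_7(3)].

Answer: [159, 166, 167, 162, 151, 144, 142, 150]

Derivation:
t=0: [189, 20, 212, 16, 253, 50, 112, 227]
t=1: [206, 196, 224, 208, 152, 125, 111, 157]
t=2: [170, 185, 184, 175, 156, 132, 134, 149]
t=3: [159, 166, 167, 162, 151, 144, 142, 150]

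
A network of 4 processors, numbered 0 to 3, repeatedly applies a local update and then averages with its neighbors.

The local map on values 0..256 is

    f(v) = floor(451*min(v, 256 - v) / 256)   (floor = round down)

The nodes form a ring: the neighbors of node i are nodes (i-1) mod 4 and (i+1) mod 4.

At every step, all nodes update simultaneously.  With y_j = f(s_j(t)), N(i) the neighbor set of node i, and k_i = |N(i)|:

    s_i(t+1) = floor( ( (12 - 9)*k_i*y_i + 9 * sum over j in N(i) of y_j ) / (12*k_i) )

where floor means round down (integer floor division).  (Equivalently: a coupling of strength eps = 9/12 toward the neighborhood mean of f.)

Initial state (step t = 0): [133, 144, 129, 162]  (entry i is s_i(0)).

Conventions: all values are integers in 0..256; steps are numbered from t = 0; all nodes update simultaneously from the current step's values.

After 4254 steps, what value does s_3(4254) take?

Answer: s_3(4254) = 193
Key observation: The state at step 22, [170, 174, 170, 174], reappears at step 28: the system is in a cycle of period 6 from step 22 on.  Therefore the state at step 4254 equals the state at step 22 + ((4254 - 22) mod 6) = 24, which is [189, 193, 189, 193].

Derivation:
t=0: [133, 144, 129, 162]
t=1: [189, 213, 191, 205]
t=2: [91, 105, 90, 109]
t=3: [181, 165, 180, 167]
t=4: [151, 139, 151, 138]
t=5: [200, 189, 200, 189]
t=6: [113, 103, 113, 103]
t=7: [185, 194, 185, 194]
t=8: [113, 121, 113, 121]
t=9: [209, 202, 209, 202]
t=10: [91, 85, 91, 85]
t=11: [151, 157, 151, 157]
t=12: [176, 181, 176, 181]
t=13: [134, 138, 134, 138]
t=14: [208, 212, 208, 212]
t=15: [78, 82, 78, 82]
t=16: [142, 138, 142, 138]
t=17: [205, 201, 205, 201]
t=18: [94, 90, 94, 90]
t=19: [159, 163, 159, 163]
t=20: [164, 168, 164, 168]
t=21: [156, 160, 156, 160]
t=22: [170, 174, 170, 174]
t=23: [145, 149, 145, 149]
t=24: [189, 193, 189, 193]
t=25: [112, 116, 112, 116]
t=26: [202, 198, 202, 198]
t=27: [100, 96, 100, 96]
t=28: [170, 174, 170, 174]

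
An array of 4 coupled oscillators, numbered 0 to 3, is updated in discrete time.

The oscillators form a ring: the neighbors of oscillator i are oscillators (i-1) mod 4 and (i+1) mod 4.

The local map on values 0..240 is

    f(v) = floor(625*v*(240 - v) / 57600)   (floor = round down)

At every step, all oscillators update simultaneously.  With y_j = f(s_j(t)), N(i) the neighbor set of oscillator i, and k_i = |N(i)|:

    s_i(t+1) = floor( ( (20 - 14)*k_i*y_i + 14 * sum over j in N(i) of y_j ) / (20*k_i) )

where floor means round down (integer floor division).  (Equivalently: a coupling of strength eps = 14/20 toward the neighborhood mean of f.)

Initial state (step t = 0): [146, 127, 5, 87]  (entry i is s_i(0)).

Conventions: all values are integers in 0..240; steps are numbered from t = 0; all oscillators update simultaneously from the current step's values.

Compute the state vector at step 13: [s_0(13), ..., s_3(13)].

Answer: [147, 147, 147, 147]

Derivation:
t=0: [146, 127, 5, 87]
t=1: [149, 102, 108, 99]
t=2: [150, 150, 152, 150]
t=3: [146, 145, 145, 145]
t=4: [148, 148, 149, 148]
t=5: [147, 147, 147, 147]
t=6: [148, 148, 148, 148]
t=7: [147, 147, 147, 147]
t=8: [148, 148, 148, 148]
t=9: [147, 147, 147, 147]
t=10: [148, 148, 148, 148]
t=11: [147, 147, 147, 147]
t=12: [148, 148, 148, 148]
t=13: [147, 147, 147, 147]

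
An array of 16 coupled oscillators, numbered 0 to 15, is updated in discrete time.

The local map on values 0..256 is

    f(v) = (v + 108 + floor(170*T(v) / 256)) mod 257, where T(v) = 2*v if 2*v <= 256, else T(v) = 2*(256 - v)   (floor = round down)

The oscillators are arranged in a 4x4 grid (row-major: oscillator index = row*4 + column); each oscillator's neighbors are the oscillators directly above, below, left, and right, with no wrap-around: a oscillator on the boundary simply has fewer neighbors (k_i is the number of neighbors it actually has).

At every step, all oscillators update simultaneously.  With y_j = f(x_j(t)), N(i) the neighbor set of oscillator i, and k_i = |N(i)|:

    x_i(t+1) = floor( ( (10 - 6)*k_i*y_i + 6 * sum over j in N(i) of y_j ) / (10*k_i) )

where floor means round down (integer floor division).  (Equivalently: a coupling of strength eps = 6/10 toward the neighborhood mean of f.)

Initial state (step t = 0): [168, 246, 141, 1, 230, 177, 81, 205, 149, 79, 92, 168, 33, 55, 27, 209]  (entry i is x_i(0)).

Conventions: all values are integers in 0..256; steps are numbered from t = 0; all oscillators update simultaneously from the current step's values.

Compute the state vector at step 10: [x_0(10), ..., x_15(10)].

Answer: [122, 132, 167, 245, 137, 101, 97, 186, 140, 111, 64, 126, 146, 129, 67, 86]

Derivation:
t=0: [168, 246, 141, 1, 230, 177, 81, 205, 149, 79, 92, 168, 33, 55, 27, 209]
t=1: [121, 126, 109, 124, 127, 97, 85, 106, 123, 99, 82, 116, 187, 172, 152, 140]
t=2: [139, 120, 107, 115, 127, 93, 66, 100, 126, 90, 75, 105, 132, 123, 120, 136]
t=3: [140, 114, 90, 102, 129, 77, 42, 76, 128, 79, 53, 88, 143, 122, 113, 125]
t=4: [137, 93, 105, 61, 124, 87, 134, 80, 124, 95, 153, 102, 142, 112, 147, 107]
t=5: [120, 85, 130, 139, 123, 84, 107, 111, 126, 95, 123, 90, 132, 116, 127, 109]
t=6: [107, 84, 117, 135, 118, 71, 106, 104, 128, 96, 111, 94, 138, 121, 130, 103]
t=7: [91, 66, 107, 123, 103, 57, 89, 99, 128, 90, 101, 86, 142, 126, 125, 101]
t=8: [53, 82, 79, 109, 126, 127, 99, 81, 118, 116, 81, 71, 145, 126, 120, 92]
t=9: [147, 98, 58, 63, 158, 116, 71, 55, 131, 116, 67, 35, 137, 136, 101, 69]
t=10: [122, 132, 167, 245, 137, 101, 97, 186, 140, 111, 64, 126, 146, 129, 67, 86]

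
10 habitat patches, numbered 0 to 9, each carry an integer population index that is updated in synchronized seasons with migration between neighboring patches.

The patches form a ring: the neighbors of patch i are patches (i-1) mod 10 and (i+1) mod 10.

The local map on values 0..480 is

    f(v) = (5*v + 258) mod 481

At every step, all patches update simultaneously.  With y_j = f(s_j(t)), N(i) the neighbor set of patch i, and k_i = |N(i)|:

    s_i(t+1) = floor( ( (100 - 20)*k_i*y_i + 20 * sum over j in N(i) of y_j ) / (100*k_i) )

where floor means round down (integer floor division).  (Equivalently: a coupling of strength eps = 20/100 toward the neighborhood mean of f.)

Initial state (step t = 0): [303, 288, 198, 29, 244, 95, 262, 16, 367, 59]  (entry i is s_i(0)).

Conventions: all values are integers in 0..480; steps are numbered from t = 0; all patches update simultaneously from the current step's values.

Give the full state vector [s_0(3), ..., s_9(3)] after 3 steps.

Answer: [220, 146, 119, 371, 67, 21, 21, 179, 296, 289]

Derivation:
t=0: [303, 288, 198, 29, 244, 95, 262, 16, 367, 59]
t=1: [296, 265, 294, 354, 93, 217, 159, 299, 176, 107]
t=2: [281, 170, 252, 135, 242, 338, 141, 274, 203, 296]
t=3: [220, 146, 119, 371, 67, 21, 21, 179, 296, 289]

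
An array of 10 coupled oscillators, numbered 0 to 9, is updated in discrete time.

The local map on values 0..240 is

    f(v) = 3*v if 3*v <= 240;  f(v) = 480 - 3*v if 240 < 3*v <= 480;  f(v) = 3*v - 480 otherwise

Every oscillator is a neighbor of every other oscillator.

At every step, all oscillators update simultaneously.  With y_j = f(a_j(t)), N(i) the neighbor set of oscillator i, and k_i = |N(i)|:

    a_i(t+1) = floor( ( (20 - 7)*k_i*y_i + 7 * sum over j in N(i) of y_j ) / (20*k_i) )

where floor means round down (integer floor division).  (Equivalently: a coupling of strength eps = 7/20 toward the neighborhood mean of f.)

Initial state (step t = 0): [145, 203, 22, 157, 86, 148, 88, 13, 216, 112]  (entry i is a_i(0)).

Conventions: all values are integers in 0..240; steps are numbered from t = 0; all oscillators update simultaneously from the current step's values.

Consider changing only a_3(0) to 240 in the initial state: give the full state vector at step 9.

Answer: [147, 191, 76, 154, 154, 68, 198, 68, 131, 198]
Key observation: This trace re-runs the system from the modified initial state.

Derivation:
t=0: [145, 203, 22, 240, 86, 148, 88, 13, 216, 112]
t=1: [78, 129, 91, 197, 186, 72, 182, 74, 153, 138]
t=2: [194, 107, 177, 118, 98, 183, 91, 186, 63, 91]
t=3: [115, 150, 84, 130, 167, 95, 179, 101, 168, 179]
t=4: [121, 57, 178, 94, 52, 158, 74, 147, 54, 74]
t=5: [123, 156, 85, 173, 147, 56, 188, 76, 151, 188]
t=6: [107, 46, 177, 63, 63, 142, 90, 178, 56, 90]
t=7: [152, 139, 86, 170, 170, 88, 183, 88, 157, 183]
t=8: [51, 75, 172, 55, 55, 168, 79, 168, 42, 79]
t=9: [147, 191, 76, 154, 154, 68, 198, 68, 131, 198]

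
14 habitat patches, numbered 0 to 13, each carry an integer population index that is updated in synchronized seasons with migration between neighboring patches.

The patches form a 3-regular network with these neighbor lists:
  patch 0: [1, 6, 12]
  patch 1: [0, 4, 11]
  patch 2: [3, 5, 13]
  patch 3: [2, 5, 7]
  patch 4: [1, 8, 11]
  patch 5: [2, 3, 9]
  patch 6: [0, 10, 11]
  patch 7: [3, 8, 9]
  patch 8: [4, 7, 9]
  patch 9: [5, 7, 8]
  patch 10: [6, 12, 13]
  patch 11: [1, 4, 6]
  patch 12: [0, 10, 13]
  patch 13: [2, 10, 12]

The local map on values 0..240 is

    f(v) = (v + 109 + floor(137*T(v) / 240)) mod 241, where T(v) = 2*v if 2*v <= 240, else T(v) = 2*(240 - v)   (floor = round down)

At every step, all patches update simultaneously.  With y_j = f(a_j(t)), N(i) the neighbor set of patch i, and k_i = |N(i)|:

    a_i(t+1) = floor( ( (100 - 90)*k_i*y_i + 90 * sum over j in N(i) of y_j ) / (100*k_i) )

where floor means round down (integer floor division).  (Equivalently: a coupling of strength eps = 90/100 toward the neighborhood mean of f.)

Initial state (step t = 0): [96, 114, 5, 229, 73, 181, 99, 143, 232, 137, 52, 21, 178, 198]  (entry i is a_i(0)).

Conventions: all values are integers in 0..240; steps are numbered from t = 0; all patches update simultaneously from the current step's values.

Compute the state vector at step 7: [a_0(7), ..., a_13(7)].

Simulating step by step:
t=0: [96, 114, 5, 229, 73, 181, 99, 143, 232, 137, 52, 21, 178, 198]
t=1: [99, 86, 113, 117, 114, 116, 141, 114, 91, 116, 114, 80, 133, 147]
t=2: [97, 74, 117, 113, 57, 114, 81, 100, 108, 98, 121, 89, 106, 115]
t=3: [56, 111, 112, 104, 78, 102, 81, 94, 126, 95, 87, 95, 103, 112]
t=4: [93, 110, 95, 87, 93, 89, 110, 92, 64, 90, 76, 61, 125, 85]
t=5: [105, 122, 55, 63, 110, 61, 111, 42, 58, 44, 86, 105, 56, 72]
t=6: [146, 98, 101, 199, 145, 153, 81, 151, 174, 221, 111, 108, 72, 154]
t=7: [54, 110, 114, 108, 100, 104, 101, 114, 117, 118, 65, 81, 106, 75]

Answer: [54, 110, 114, 108, 100, 104, 101, 114, 117, 118, 65, 81, 106, 75]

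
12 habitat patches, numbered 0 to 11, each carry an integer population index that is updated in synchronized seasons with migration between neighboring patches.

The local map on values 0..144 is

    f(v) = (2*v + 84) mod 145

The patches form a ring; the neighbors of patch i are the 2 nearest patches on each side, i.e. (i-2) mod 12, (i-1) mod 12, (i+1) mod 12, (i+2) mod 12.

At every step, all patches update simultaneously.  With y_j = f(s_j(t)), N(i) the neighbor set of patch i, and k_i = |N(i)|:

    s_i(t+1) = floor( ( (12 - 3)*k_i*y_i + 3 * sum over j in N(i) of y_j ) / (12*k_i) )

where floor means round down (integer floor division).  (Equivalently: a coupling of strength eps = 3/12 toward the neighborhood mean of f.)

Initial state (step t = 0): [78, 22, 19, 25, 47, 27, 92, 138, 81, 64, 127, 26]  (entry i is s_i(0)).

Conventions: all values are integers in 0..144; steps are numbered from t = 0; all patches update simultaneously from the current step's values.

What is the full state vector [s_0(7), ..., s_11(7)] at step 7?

Answer: [103, 18, 21, 9, 20, 20, 32, 23, 39, 30, 92, 41]

Derivation:
t=0: [78, 22, 19, 25, 47, 27, 92, 138, 81, 64, 127, 26]
t=1: [98, 126, 115, 126, 57, 126, 113, 79, 95, 72, 60, 123]
t=2: [111, 49, 35, 45, 48, 48, 35, 90, 112, 82, 68, 50]
t=3: [22, 33, 14, 29, 31, 38, 19, 99, 32, 92, 67, 43]
t=4: [109, 29, 101, 114, 25, 36, 101, 119, 30, 107, 72, 39]
t=5: [32, 118, 125, 43, 120, 28, 125, 43, 124, 23, 73, 28]
t=6: [20, 35, 38, 34, 41, 113, 48, 41, 49, 115, 83, 120]
t=7: [103, 18, 21, 9, 20, 20, 32, 23, 39, 30, 92, 41]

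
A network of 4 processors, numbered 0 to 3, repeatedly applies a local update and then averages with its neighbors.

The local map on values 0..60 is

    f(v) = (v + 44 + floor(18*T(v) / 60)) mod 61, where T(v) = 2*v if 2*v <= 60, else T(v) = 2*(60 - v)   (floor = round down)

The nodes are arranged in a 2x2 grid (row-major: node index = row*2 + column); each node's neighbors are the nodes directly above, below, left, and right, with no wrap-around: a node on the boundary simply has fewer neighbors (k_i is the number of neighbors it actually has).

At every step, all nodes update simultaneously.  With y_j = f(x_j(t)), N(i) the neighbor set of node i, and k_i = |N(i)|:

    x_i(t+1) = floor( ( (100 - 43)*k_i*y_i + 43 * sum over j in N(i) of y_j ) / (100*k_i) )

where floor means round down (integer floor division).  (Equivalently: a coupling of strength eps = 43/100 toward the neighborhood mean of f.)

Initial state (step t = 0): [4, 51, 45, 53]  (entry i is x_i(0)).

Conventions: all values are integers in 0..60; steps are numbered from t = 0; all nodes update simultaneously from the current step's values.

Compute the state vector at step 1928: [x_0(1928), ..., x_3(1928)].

Answer: [31, 31, 31, 31]
Key observation: The state at step 4, [31, 31, 31, 31], reappears at step 5: the system is in a cycle of period 1 from step 4 on.  Therefore the state at step 1928 equals the state at step 4 + ((1928 - 4) mod 1) = 4, which is [31, 31, 31, 31].

Derivation:
t=0: [4, 51, 45, 53]
t=1: [44, 41, 40, 39]
t=2: [35, 35, 35, 34]
t=3: [33, 32, 32, 32]
t=4: [31, 31, 31, 31]
t=5: [31, 31, 31, 31]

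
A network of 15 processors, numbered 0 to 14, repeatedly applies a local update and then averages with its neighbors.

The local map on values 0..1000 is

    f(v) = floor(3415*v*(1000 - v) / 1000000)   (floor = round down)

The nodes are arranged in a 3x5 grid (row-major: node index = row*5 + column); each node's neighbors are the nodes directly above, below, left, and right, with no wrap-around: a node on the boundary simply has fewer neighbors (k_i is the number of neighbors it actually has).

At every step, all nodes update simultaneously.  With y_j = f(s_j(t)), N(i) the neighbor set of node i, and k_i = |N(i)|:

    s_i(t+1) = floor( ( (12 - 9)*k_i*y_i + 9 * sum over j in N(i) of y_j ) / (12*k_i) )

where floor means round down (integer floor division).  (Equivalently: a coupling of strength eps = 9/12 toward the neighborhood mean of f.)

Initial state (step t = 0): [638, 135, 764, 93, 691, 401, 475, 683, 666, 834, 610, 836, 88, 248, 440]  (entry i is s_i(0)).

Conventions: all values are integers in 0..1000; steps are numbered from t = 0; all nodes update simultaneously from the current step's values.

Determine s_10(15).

Simulating step by step:
t=0: [638, 135, 764, 93, 691, 401, 475, 683, 666, 834, 610, 836, 88, 248, 440]
t=1: [653, 663, 510, 597, 467, 817, 667, 653, 590, 700, 686, 601, 529, 627, 625]
t=2: [670, 786, 802, 837, 789, 694, 726, 809, 789, 798, 681, 790, 809, 818, 768]
t=3: [675, 637, 527, 535, 522, 725, 618, 566, 526, 573, 669, 628, 532, 552, 548]
t=4: [738, 798, 831, 850, 844, 747, 783, 839, 843, 845, 742, 802, 832, 847, 840]
t=5: [613, 567, 481, 453, 443, 634, 557, 487, 447, 451, 608, 563, 480, 457, 447]
t=6: [813, 835, 847, 846, 844, 814, 833, 848, 846, 843, 815, 836, 848, 846, 845]
t=7: [499, 476, 449, 444, 447, 506, 474, 447, 444, 447, 497, 474, 448, 443, 447]
t=8: [852, 849, 845, 843, 843, 852, 850, 845, 843, 843, 852, 849, 845, 843, 843]
t=9: [432, 437, 445, 450, 451, 431, 437, 445, 450, 451, 432, 437, 445, 450, 451]
t=10: [838, 840, 842, 844, 845, 837, 840, 842, 844, 845, 838, 840, 842, 844, 845]
t=11: [461, 458, 453, 449, 447, 462, 458, 453, 449, 447, 461, 458, 453, 449, 447]
t=12: [847, 847, 845, 844, 844, 847, 847, 845, 844, 844, 847, 847, 845, 844, 844]
t=13: [442, 443, 446, 448, 449, 442, 442, 446, 448, 449, 442, 443, 446, 448, 449]
t=14: [842, 842, 843, 843, 844, 842, 842, 843, 843, 844, 842, 842, 843, 843, 844]
t=15: [454, 453, 451, 450, 449, 454, 453, 451, 450, 449, 454, 453, 451, 450, 449]

Answer: s_10(15) = 454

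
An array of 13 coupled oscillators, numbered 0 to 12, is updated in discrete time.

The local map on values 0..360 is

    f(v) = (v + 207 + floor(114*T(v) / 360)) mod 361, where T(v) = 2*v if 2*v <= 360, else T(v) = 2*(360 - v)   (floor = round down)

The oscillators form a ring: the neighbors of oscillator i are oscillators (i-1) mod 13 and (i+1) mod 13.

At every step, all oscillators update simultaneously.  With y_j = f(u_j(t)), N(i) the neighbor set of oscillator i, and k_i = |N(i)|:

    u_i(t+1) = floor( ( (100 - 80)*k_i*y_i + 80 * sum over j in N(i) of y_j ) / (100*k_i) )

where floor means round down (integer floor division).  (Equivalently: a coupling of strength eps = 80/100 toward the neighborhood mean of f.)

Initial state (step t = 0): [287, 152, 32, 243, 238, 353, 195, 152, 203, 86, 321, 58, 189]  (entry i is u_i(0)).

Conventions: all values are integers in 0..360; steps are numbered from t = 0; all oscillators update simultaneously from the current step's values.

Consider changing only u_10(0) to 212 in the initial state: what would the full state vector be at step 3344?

Answer: [201, 201, 201, 201, 201, 201, 201, 201, 201, 201, 201, 201, 201]
Key observation: The state at step 37, [147, 147, 147, 147, 147, 147, 147, 147, 147, 147, 147, 147, 147], reappears at step 41: the system is in a cycle of period 4 from step 37 on.  Therefore the state at step 3344 equals the state at step 37 + ((3344 - 37) mod 4) = 40, which is [201, 201, 201, 201, 201, 201, 201, 201, 201, 201, 201, 201, 201].

Derivation:
t=0: [287, 152, 32, 243, 238, 353, 195, 152, 203, 86, 212, 58, 189]
t=1: [130, 194, 154, 200, 178, 163, 147, 136, 206, 189, 289, 177, 220]
t=2: [131, 91, 136, 122, 130, 111, 89, 107, 114, 159, 147, 160, 108]
t=3: [162, 121, 173, 59, 40, 169, 89, 157, 56, 68, 102, 64, 70]
t=4: [167, 103, 164, 220, 224, 274, 160, 280, 227, 187, 254, 195, 232]
t=5: [92, 95, 89, 138, 162, 140, 161, 140, 158, 158, 148, 159, 137]
t=6: [99, 283, 99, 199, 80, 102, 80, 99, 92, 97, 101, 83, 198]
t=7: [130, 41, 130, 166, 130, 272, 75, 279, 75, 147, 140, 130, 168]
t=8: [168, 101, 167, 69, 127, 189, 205, 298, 170, 178, 72, 89, 70]
t=9: [156, 97, 155, 132, 195, 109, 160, 145, 152, 206, 260, 328, 253]
t=10: [88, 80, 45, 109, 63, 105, 63, 96, 111, 135, 171, 172, 150]
t=11: [241, 319, 200, 240, 78, 250, 69, 134, 32, 74, 101, 111, 208]
t=12: [168, 161, 170, 224, 197, 294, 155, 244, 208, 173, 143, 69, 105]
t=13: [74, 118, 130, 138, 164, 134, 157, 132, 146, 117, 194, 102, 179]
t=14: [135, 161, 55, 82, 76, 98, 70, 86, 56, 99, 48, 115, 163]
t=15: [101, 166, 238, 318, 204, 262, 205, 317, 201, 234, 73, 165, 62]
t=16: [172, 91, 155, 161, 173, 152, 173, 156, 169, 221, 174, 276, 111]
t=17: [178, 161, 205, 112, 106, 121, 103, 120, 126, 131, 158, 97, 125]
t=18: [90, 135, 84, 72, 32, 21, 36, 34, 50, 73, 46, 62, 66]
t=19: [222, 292, 224, 306, 277, 257, 254, 273, 292, 293, 310, 300, 327]
t=20: [180, 160, 178, 169, 176, 170, 170, 174, 178, 183, 183, 188, 174]
t=21: [122, 131, 118, 132, 124, 127, 125, 129, 135, 139, 141, 136, 138]
t=22: [61, 45, 55, 46, 55, 49, 53, 57, 64, 71, 71, 72, 59]
t=23: [294, 296, 284, 293, 286, 293, 293, 301, 311, 317, 322, 314, 312]
t=24: [184, 180, 180, 178, 180, 179, 182, 184, 187, 190, 190, 189, 185]
t=25: [140, 140, 138, 139, 137, 139, 139, 141, 142, 142, 143, 142, 141]
t=26: [74, 72, 73, 70, 72, 71, 74, 75, 76, 77, 77, 77, 75]
t=27: [326, 326, 323, 324, 322, 324, 325, 329, 330, 331, 332, 330, 329]
t=28: [193, 192, 192, 192, 192, 192, 193, 194, 194, 195, 195, 194, 194]
t=29: [144, 144, 144, 144, 144, 144, 144, 144, 145, 145, 145, 145, 144]
t=30: [81, 81, 81, 81, 81, 81, 81, 81, 81, 82, 82, 81, 81]
t=31: [339, 339, 339, 339, 339, 339, 339, 339, 339, 339, 339, 339, 339]
t=32: [198, 198, 198, 198, 198, 198, 198, 198, 198, 198, 198, 198, 198]
t=33: [146, 146, 146, 146, 146, 146, 146, 146, 146, 146, 146, 146, 146]
t=34: [84, 84, 84, 84, 84, 84, 84, 84, 84, 84, 84, 84, 84]
t=35: [344, 344, 344, 344, 344, 344, 344, 344, 344, 344, 344, 344, 344]
t=36: [200, 200, 200, 200, 200, 200, 200, 200, 200, 200, 200, 200, 200]
t=37: [147, 147, 147, 147, 147, 147, 147, 147, 147, 147, 147, 147, 147]
t=38: [86, 86, 86, 86, 86, 86, 86, 86, 86, 86, 86, 86, 86]
t=39: [347, 347, 347, 347, 347, 347, 347, 347, 347, 347, 347, 347, 347]
t=40: [201, 201, 201, 201, 201, 201, 201, 201, 201, 201, 201, 201, 201]
t=41: [147, 147, 147, 147, 147, 147, 147, 147, 147, 147, 147, 147, 147]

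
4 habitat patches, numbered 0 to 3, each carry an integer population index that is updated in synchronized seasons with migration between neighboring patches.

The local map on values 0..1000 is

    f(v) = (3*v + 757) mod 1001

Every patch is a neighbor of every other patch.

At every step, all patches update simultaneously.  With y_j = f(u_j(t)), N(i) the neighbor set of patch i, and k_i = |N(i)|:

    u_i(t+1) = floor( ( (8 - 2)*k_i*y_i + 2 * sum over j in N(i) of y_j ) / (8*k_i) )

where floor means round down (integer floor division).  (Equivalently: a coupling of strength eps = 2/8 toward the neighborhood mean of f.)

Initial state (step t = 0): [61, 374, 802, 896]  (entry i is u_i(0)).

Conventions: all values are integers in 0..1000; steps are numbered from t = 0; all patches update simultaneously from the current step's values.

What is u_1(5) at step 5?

Answer: u_1(5) = 757

Derivation:
t=0: [61, 374, 802, 896]
t=1: [828, 787, 308, 496]
t=2: [265, 183, 559, 268]
t=3: [521, 357, 442, 527]
t=4: [342, 681, 184, 354]
t=5: [746, 757, 430, 770]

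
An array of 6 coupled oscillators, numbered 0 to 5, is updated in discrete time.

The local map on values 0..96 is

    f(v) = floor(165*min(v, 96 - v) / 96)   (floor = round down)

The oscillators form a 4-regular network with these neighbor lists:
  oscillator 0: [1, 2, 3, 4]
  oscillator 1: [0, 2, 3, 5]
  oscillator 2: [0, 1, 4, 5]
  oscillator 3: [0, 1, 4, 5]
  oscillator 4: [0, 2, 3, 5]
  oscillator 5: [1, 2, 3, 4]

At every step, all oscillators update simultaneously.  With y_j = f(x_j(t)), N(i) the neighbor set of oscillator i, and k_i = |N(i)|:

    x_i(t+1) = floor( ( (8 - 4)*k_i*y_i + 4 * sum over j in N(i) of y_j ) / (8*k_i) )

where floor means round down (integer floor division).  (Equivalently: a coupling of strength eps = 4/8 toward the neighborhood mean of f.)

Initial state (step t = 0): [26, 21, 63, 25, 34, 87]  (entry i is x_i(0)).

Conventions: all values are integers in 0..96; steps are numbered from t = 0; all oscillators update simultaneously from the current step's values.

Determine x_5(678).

Answer: x_5(678) = 79
Key observation: The state at step 19, [29, 29, 29, 29, 29, 29], reappears at step 25: the system is in a cycle of period 6 from step 19 on.  Therefore the state at step 678 equals the state at step 19 + ((678 - 19) mod 6) = 24, which is [79, 79, 79, 79, 79, 79].

Derivation:
t=0: [26, 21, 63, 25, 34, 87]
t=1: [46, 37, 47, 40, 48, 31]
t=2: [76, 66, 74, 68, 76, 63]
t=3: [38, 47, 40, 45, 38, 49]
t=4: [68, 76, 70, 74, 68, 76]
t=5: [44, 37, 42, 39, 44, 37]
t=6: [72, 66, 70, 68, 72, 66]
t=7: [43, 48, 45, 47, 43, 48]
t=8: [75, 80, 77, 78, 75, 80]
t=9: [33, 29, 31, 30, 33, 29]
t=10: [54, 50, 52, 51, 54, 50]
t=11: [73, 77, 75, 76, 73, 77]
t=12: [37, 33, 35, 34, 37, 33]
t=13: [61, 57, 59, 58, 61, 57]
t=14: [61, 65, 63, 64, 61, 65]
t=15: [58, 54, 56, 55, 58, 54]
t=16: [66, 70, 68, 69, 66, 70]
t=17: [49, 45, 47, 46, 49, 45]
t=18: [79, 78, 79, 78, 79, 78]
t=19: [29, 29, 29, 29, 29, 29]
t=20: [49, 49, 49, 49, 49, 49]
t=21: [80, 80, 80, 80, 80, 80]
t=22: [27, 27, 27, 27, 27, 27]
t=23: [46, 46, 46, 46, 46, 46]
t=24: [79, 79, 79, 79, 79, 79]
t=25: [29, 29, 29, 29, 29, 29]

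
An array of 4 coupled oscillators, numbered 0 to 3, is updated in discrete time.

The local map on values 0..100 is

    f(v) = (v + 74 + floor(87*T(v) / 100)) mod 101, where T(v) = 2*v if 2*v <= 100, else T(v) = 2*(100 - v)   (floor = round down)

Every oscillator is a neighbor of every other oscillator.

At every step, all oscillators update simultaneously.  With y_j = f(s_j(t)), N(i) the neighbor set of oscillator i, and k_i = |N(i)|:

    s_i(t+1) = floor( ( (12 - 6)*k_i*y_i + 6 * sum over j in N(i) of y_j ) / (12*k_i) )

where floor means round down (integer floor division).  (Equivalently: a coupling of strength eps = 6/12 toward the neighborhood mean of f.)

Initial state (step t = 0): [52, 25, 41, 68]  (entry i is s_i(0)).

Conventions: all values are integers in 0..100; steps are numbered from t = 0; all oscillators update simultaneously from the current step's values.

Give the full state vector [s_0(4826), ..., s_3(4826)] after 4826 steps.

Answer: [84, 84, 84, 84]
Key observation: The state at step 14, [84, 84, 84, 84], reappears at step 15: the system is in a cycle of period 1 from step 14 on.  Therefore the state at step 4826 equals the state at step 14 + ((4826 - 14) mod 1) = 14, which is [84, 84, 84, 84].

Derivation:
t=0: [52, 25, 41, 68]
t=1: [40, 51, 66, 70]
t=2: [74, 49, 79, 78]
t=3: [76, 47, 75, 75]
t=4: [75, 45, 75, 75]
t=5: [91, 93, 91, 91]
t=6: [78, 78, 78, 78]
t=7: [89, 89, 89, 89]
t=8: [81, 81, 81, 81]
t=9: [87, 87, 87, 87]
t=10: [82, 82, 82, 82]
t=11: [86, 86, 86, 86]
t=12: [83, 83, 83, 83]
t=13: [85, 85, 85, 85]
t=14: [84, 84, 84, 84]
t=15: [84, 84, 84, 84]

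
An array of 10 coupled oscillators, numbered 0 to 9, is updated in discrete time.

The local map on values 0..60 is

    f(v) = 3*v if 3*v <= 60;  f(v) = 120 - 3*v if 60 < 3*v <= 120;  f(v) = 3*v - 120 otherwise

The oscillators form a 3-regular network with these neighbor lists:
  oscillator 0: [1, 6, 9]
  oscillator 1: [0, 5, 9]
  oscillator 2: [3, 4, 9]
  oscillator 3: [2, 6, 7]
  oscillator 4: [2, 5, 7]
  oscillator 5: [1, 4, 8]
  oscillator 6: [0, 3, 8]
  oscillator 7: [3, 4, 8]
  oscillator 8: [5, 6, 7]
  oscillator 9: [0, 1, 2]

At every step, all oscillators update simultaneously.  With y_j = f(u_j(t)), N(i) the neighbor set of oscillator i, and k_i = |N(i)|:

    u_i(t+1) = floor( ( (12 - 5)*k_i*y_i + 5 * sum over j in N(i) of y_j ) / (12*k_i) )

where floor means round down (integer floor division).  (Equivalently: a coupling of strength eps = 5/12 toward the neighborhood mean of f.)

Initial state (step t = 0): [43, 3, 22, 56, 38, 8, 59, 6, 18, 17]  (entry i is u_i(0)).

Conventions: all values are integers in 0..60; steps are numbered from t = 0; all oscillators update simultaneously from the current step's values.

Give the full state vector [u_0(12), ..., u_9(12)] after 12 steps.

Simulating step by step:
t=0: [43, 3, 22, 56, 38, 8, 59, 6, 18, 17]
t=1: [21, 16, 46, 45, 16, 23, 48, 25, 45, 39]
t=2: [43, 43, 19, 20, 43, 45, 26, 37, 25, 18]
t=3: [19, 16, 50, 50, 16, 17, 40, 21, 35, 41]
t=4: [40, 43, 28, 29, 47, 45, 14, 46, 23, 20]
t=5: [15, 15, 36, 32, 21, 20, 36, 25, 40, 41]
t=6: [34, 41, 18, 23, 49, 49, 16, 37, 16, 15]
t=7: [23, 14, 48, 45, 28, 26, 44, 22, 39, 36]
t=8: [38, 39, 22, 21, 37, 35, 16, 39, 16, 23]
t=9: [17, 11, 47, 47, 15, 17, 43, 17, 37, 38]
t=10: [36, 34, 22, 23, 43, 41, 16, 40, 20, 18]
t=11: [23, 20, 47, 43, 13, 13, 45, 16, 42, 43]
t=12: [41, 48, 20, 16, 37, 37, 17, 35, 17, 23]

Answer: [41, 48, 20, 16, 37, 37, 17, 35, 17, 23]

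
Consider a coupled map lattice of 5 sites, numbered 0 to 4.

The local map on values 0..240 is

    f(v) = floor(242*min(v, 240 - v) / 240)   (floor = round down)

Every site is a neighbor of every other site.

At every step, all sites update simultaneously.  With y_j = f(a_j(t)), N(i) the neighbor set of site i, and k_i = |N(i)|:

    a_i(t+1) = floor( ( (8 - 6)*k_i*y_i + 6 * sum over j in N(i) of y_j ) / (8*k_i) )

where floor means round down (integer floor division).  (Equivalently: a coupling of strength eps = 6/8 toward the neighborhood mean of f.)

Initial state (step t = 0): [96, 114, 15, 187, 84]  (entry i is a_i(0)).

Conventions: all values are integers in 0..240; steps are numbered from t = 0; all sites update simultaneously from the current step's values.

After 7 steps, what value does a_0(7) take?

Answer: a_0(7) = 71

Derivation:
t=0: [96, 114, 15, 187, 84]
t=1: [73, 75, 68, 71, 73]
t=2: [72, 72, 71, 71, 72]
t=3: [71, 71, 71, 71, 71]
t=4: [71, 71, 71, 71, 71]
t=5: [71, 71, 71, 71, 71]
t=6: [71, 71, 71, 71, 71]
t=7: [71, 71, 71, 71, 71]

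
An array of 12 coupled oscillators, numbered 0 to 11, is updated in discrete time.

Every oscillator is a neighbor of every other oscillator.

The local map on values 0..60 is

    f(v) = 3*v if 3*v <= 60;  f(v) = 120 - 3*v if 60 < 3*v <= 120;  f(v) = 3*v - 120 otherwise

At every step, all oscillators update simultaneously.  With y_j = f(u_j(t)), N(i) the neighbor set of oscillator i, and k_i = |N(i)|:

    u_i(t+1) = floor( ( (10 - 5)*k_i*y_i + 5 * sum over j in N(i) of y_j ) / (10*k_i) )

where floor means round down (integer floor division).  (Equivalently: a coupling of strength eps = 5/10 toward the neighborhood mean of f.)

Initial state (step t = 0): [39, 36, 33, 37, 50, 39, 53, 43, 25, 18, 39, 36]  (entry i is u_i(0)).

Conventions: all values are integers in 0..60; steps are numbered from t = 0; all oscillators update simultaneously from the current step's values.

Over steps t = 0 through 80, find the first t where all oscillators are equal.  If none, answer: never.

Answer: 19
Key observation: Synchronization is absorbing here: once all oscillators are equal they stay equal, and step 19 is the first all-equal step.

Derivation:
t=0: [39, 36, 33, 37, 50, 39, 53, 43, 25, 18, 39, 36]  (not all equal)
t=1: [12, 16, 20, 15, 24, 12, 28, 15, 31, 35, 12, 16]  (not all equal)
t=2: [38, 43, 49, 42, 43, 38, 38, 42, 34, 28, 38, 43]  (not all equal)
t=3: [9, 10, 18, 9, 10, 9, 9, 9, 14, 22, 9, 10]  (not all equal)
t=4: [30, 31, 42, 30, 31, 30, 30, 30, 37, 42, 30, 31]  (not all equal)
t=5: [26, 25, 15, 26, 25, 26, 26, 26, 16, 15, 26, 25]  (not all equal)
t=6: [42, 44, 44, 42, 44, 42, 42, 42, 45, 44, 42, 44]  (not all equal)
t=7: [7, 10, 10, 7, 10, 7, 7, 7, 11, 10, 7, 10]  (not all equal)
t=8: [23, 27, 27, 23, 27, 23, 23, 23, 29, 27, 23, 27]  (not all equal)
t=9: [47, 42, 42, 47, 42, 47, 47, 47, 39, 42, 47, 42]  (not all equal)
t=10: [16, 9, 9, 16, 9, 16, 16, 16, 8, 9, 16, 9]  (not all equal)
t=11: [42, 32, 32, 42, 32, 42, 42, 42, 31, 32, 42, 32]  (not all equal)
t=12: [11, 19, 19, 11, 19, 11, 11, 11, 20, 19, 11, 19]  (not all equal)
t=13: [39, 50, 50, 39, 50, 39, 39, 39, 51, 50, 39, 50]  (not all equal)
t=14: [10, 22, 22, 10, 22, 10, 10, 10, 24, 22, 10, 22]  (not all equal)
t=15: [36, 47, 47, 36, 47, 36, 36, 36, 44, 47, 36, 47]  (not all equal)
t=16: [14, 18, 18, 14, 18, 14, 14, 14, 14, 18, 14, 18]  (not all equal)
t=17: [44, 50, 50, 44, 50, 44, 44, 44, 44, 50, 44, 50]  (not all equal)
t=18: [16, 24, 24, 16, 24, 16, 16, 16, 16, 24, 16, 24]  (not all equal)
t=19: [48, 48, 48, 48, 48, 48, 48, 48, 48, 48, 48, 48]  (all equal)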